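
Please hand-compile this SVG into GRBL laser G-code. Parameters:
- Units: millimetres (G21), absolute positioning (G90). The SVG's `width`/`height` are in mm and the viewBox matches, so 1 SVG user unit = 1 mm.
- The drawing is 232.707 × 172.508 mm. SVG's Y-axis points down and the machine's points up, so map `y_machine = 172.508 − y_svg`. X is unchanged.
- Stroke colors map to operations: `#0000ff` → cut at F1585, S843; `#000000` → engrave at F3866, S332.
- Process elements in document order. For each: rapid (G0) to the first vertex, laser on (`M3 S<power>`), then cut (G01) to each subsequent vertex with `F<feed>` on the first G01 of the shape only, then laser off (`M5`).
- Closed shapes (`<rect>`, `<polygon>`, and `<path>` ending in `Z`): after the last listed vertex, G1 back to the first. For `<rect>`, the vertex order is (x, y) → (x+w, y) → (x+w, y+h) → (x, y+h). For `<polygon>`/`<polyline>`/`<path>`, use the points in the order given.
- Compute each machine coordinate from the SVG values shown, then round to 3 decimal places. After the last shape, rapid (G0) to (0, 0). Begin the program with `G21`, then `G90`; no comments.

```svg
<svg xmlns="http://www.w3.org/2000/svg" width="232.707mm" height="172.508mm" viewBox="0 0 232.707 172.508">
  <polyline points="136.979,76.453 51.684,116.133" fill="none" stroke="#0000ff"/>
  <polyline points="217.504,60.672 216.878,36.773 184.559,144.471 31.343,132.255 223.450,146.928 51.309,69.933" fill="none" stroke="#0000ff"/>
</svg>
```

G21
G90
G0 X136.979 Y96.055
M3 S843
G01 X51.684 Y56.375 F1585
M5
G0 X217.504 Y111.836
M3 S843
G01 X216.878 Y135.735 F1585
G01 X184.559 Y28.037
G01 X31.343 Y40.253
G01 X223.450 Y25.580
G01 X51.309 Y102.575
M5
G0 X0.000 Y0.000

1 u = 1 mm; y_m = 172.508 − y.

[1] `<polyline>` line segment, #0000ff→cut S843 F1585: (136.979,96.055) → (51.684,56.375)

[2] `<polyline>` open polyline, #0000ff→cut S843 F1585: (217.504,111.836) → (216.878,135.735) → (184.559,28.037) → (31.343,40.253) → (223.450,25.580) → (51.309,102.575)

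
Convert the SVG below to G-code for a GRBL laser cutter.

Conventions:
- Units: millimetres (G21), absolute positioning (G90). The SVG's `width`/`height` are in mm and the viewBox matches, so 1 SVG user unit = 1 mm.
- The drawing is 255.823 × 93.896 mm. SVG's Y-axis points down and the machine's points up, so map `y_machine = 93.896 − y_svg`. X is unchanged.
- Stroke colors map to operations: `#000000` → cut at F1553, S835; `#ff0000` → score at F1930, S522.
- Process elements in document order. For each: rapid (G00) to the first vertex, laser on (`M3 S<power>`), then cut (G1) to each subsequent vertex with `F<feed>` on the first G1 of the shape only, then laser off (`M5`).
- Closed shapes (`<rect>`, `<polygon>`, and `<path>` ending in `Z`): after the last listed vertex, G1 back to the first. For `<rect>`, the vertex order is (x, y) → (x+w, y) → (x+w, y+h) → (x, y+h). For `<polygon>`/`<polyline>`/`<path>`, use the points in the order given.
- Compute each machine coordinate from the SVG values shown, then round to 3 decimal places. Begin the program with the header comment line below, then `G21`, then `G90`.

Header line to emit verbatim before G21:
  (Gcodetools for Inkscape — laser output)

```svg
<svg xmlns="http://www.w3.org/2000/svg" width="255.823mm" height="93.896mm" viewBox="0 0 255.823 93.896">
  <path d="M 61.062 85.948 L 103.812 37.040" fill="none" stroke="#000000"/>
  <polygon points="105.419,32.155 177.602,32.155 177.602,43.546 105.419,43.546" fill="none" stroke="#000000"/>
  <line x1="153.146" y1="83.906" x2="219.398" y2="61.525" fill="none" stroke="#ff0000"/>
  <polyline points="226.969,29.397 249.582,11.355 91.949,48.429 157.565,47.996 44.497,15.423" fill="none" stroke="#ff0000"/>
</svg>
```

1 u = 1 mm; y_m = 93.896 − y.

[1] `<path>` line segment, #000000→cut S835 F1553: (61.062,7.948) → (103.812,56.856)

[2] `<polygon>` rectangle, #000000→cut S835 F1553: (105.419,61.741) → (177.602,61.741) → (177.602,50.350) → (105.419,50.350) → (105.419,61.741) (closed)

[3] `<line>` line segment, #ff0000→score S522 F1930: (153.146,9.990) → (219.398,32.371)

[4] `<polyline>` open polyline, #ff0000→score S522 F1930: (226.969,64.499) → (249.582,82.541) → (91.949,45.467) → (157.565,45.900) → (44.497,78.473)

(Gcodetools for Inkscape — laser output)
G21
G90
G00 X61.062 Y7.948
M3 S835
G1 X103.812 Y56.856 F1553
M5
G00 X105.419 Y61.741
M3 S835
G1 X177.602 Y61.741 F1553
G1 X177.602 Y50.350
G1 X105.419 Y50.350
G1 X105.419 Y61.741
M5
G00 X153.146 Y9.990
M3 S522
G1 X219.398 Y32.371 F1930
M5
G00 X226.969 Y64.499
M3 S522
G1 X249.582 Y82.541 F1930
G1 X91.949 Y45.467
G1 X157.565 Y45.900
G1 X44.497 Y78.473
M5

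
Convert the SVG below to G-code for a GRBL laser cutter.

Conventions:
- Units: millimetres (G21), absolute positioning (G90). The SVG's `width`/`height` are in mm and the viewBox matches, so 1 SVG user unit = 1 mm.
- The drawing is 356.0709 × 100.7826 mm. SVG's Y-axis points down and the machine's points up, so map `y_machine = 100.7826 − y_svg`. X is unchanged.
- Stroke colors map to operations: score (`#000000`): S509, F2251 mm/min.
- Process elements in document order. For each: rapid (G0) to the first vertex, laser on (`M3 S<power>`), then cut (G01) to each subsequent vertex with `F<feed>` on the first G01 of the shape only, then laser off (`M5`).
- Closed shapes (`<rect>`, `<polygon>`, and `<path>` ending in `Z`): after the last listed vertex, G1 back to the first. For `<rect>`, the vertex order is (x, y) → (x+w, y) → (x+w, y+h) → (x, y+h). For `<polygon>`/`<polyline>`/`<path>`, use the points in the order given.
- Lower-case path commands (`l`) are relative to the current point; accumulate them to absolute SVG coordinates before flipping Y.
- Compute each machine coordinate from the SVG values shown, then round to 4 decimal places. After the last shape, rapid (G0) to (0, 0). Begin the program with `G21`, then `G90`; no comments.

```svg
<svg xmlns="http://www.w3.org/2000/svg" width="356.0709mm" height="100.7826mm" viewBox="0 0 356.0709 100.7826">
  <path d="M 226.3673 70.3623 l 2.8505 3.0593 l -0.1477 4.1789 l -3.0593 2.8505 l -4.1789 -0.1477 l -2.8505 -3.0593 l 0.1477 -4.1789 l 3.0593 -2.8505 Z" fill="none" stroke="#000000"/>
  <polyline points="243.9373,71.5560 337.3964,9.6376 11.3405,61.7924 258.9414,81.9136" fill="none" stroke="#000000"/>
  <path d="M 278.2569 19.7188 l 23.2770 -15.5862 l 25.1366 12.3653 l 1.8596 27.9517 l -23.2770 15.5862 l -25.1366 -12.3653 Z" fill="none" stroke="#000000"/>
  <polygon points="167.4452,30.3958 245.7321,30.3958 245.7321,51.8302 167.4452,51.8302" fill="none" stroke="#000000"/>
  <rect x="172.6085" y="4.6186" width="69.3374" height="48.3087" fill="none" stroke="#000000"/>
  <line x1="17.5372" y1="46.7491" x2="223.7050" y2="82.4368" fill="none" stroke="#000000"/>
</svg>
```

G21
G90
G0 X226.3673 Y30.4203
M3 S509
G01 X229.2178 Y27.3610 F2251
G01 X229.0701 Y23.1821
G01 X226.0108 Y20.3316
G01 X221.8319 Y20.4793
G01 X218.9814 Y23.5386
G01 X219.1291 Y27.7175
G01 X222.1884 Y30.5680
G01 X226.3673 Y30.4203
M5
G0 X243.9373 Y29.2266
M3 S509
G01 X337.3964 Y91.1450 F2251
G01 X11.3405 Y38.9902
G01 X258.9414 Y18.8690
M5
G0 X278.2569 Y81.0638
M3 S509
G01 X301.5339 Y96.6500 F2251
G01 X326.6705 Y84.2847
G01 X328.5301 Y56.3330
G01 X305.2531 Y40.7468
G01 X280.1165 Y53.1121
G01 X278.2569 Y81.0638
M5
G0 X167.4452 Y70.3868
M3 S509
G01 X245.7321 Y70.3868 F2251
G01 X245.7321 Y48.9524
G01 X167.4452 Y48.9524
G01 X167.4452 Y70.3868
M5
G0 X172.6085 Y96.1640
M3 S509
G01 X241.9459 Y96.1640 F2251
G01 X241.9459 Y47.8553
G01 X172.6085 Y47.8553
G01 X172.6085 Y96.1640
M5
G0 X17.5372 Y54.0335
M3 S509
G01 X223.7050 Y18.3458 F2251
M5
G0 X0.0000 Y0.0000

Since the viewBox matches the mm dimensions, user units are millimetres directly. The only transform is the Y-flip y_m = 100.7826 − y_svg.

Shape 1 is a regular polygon drawn with `<path>`. Its stroke #000000 means score at S509, F2251. After flipping Y the toolpath is (226.3673,30.4203) → (229.2178,27.3610) → (229.0701,23.1821) → (226.0108,20.3316) → (221.8319,20.4793) → (218.9814,23.5386) → (219.1291,27.7175) → (222.1884,30.5680) → (226.3673,30.4203), returning to the start.

Shape 2 is a open polyline drawn with `<polyline>`. Its stroke #000000 means score at S509, F2251. After flipping Y the toolpath is (243.9373,29.2266) → (337.3964,91.1450) → (11.3405,38.9902) → (258.9414,18.8690).

Shape 3 is a regular polygon drawn with `<path>`. Its stroke #000000 means score at S509, F2251. After flipping Y the toolpath is (278.2569,81.0638) → (301.5339,96.6500) → (326.6705,84.2847) → (328.5301,56.3330) → (305.2531,40.7468) → (280.1165,53.1121) → (278.2569,81.0638), returning to the start.

Shape 4 is a rectangle drawn with `<polygon>`. Its stroke #000000 means score at S509, F2251. After flipping Y the toolpath is (167.4452,70.3868) → (245.7321,70.3868) → (245.7321,48.9524) → (167.4452,48.9524) → (167.4452,70.3868), returning to the start.

Shape 5 is a rectangle drawn with `<rect>`. Its stroke #000000 means score at S509, F2251. After flipping Y the toolpath is (172.6085,96.1640) → (241.9459,96.1640) → (241.9459,47.8553) → (172.6085,47.8553) → (172.6085,96.1640), returning to the start.

Shape 6 is a line segment drawn with `<line>`. Its stroke #000000 means score at S509, F2251. After flipping Y the toolpath is (17.5372,54.0335) → (223.7050,18.3458).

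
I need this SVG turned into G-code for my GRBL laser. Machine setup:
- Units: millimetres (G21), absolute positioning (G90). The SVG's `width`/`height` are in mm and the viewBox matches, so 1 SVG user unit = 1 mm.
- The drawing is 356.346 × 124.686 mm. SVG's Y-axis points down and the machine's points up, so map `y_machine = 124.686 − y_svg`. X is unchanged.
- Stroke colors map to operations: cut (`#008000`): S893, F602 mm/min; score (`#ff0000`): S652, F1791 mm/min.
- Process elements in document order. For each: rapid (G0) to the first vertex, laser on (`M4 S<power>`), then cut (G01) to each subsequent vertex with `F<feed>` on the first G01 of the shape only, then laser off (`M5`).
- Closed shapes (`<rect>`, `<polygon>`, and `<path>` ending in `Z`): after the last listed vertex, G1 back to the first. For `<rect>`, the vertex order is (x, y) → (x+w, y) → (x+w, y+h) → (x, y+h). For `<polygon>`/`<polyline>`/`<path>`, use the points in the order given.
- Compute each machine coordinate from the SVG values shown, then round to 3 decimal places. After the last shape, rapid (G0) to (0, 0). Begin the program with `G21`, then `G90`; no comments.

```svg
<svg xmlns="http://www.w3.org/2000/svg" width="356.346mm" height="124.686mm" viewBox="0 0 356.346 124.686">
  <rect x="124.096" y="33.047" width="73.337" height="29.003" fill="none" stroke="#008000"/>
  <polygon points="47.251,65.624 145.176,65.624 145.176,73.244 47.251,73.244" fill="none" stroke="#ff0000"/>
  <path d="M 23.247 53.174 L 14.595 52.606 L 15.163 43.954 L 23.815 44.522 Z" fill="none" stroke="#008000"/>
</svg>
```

G21
G90
G0 X124.096 Y91.639
M4 S893
G01 X197.433 Y91.639 F602
G01 X197.433 Y62.636
G01 X124.096 Y62.636
G01 X124.096 Y91.639
M5
G0 X47.251 Y59.062
M4 S652
G01 X145.176 Y59.062 F1791
G01 X145.176 Y51.442
G01 X47.251 Y51.442
G01 X47.251 Y59.062
M5
G0 X23.247 Y71.512
M4 S893
G01 X14.595 Y72.080 F602
G01 X15.163 Y80.732
G01 X23.815 Y80.164
G01 X23.247 Y71.512
M5
G0 X0.000 Y0.000

viewBox `0 0 356.346 124.686` with mm width/height → 1 unit = 1 mm. Flip: y_m = 124.686 − y_svg.

**Shape 1** — `<rect>` rectangle, stroke `#008000` → cut (S893, F602). Machine vertices: (124.096,91.639) → (197.433,91.639) → (197.433,62.636) → (124.096,62.636) → (124.096,91.639). Closed: final G1 returns to the first vertex.

**Shape 2** — `<polygon>` rectangle, stroke `#ff0000` → score (S652, F1791). Machine vertices: (47.251,59.062) → (145.176,59.062) → (145.176,51.442) → (47.251,51.442) → (47.251,59.062). Closed: final G1 returns to the first vertex.

**Shape 3** — `<path>` regular polygon, stroke `#008000` → cut (S893, F602). Machine vertices: (23.247,71.512) → (14.595,72.080) → (15.163,80.732) → (23.815,80.164) → (23.247,71.512). Closed: final G1 returns to the first vertex.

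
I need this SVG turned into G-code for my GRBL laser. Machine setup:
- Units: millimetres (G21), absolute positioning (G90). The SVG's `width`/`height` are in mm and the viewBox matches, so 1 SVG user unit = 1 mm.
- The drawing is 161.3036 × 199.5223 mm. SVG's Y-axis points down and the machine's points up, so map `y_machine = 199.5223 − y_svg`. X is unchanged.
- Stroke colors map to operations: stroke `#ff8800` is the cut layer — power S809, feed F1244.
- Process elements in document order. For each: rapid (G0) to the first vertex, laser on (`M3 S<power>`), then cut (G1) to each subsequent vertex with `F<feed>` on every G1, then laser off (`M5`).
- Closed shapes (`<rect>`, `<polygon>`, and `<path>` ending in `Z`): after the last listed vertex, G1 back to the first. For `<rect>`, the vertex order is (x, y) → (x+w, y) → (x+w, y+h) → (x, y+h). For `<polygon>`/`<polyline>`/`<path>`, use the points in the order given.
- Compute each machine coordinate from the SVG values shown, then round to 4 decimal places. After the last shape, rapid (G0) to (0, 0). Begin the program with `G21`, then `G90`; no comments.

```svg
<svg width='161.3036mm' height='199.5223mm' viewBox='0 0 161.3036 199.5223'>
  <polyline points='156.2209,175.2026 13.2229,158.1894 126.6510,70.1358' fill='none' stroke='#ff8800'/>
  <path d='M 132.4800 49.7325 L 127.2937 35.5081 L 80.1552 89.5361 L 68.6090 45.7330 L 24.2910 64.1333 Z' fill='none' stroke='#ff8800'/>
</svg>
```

G21
G90
G0 X156.2209 Y24.3197
M3 S809
G1 X13.2229 Y41.3329 F1244
G1 X126.6510 Y129.3865 F1244
M5
G0 X132.4800 Y149.7898
M3 S809
G1 X127.2937 Y164.0142 F1244
G1 X80.1552 Y109.9862 F1244
G1 X68.6090 Y153.7893 F1244
G1 X24.2910 Y135.3890 F1244
G1 X132.4800 Y149.7898 F1244
M5
G0 X0.0000 Y0.0000

viewBox `0 0 161.3036 199.5223` with mm width/height → 1 unit = 1 mm. Flip: y_m = 199.5223 − y_svg.

**Shape 1** — `<polyline>` open polyline, stroke `#ff8800` → cut (S809, F1244). Machine vertices: (156.2209,24.3197) → (13.2229,41.3329) → (126.6510,129.3865). Open path.

**Shape 2** — `<path>` closed polygon, stroke `#ff8800` → cut (S809, F1244). Machine vertices: (132.4800,149.7898) → (127.2937,164.0142) → (80.1552,109.9862) → (68.6090,153.7893) → (24.2910,135.3890) → (132.4800,149.7898). Closed: final G1 returns to the first vertex.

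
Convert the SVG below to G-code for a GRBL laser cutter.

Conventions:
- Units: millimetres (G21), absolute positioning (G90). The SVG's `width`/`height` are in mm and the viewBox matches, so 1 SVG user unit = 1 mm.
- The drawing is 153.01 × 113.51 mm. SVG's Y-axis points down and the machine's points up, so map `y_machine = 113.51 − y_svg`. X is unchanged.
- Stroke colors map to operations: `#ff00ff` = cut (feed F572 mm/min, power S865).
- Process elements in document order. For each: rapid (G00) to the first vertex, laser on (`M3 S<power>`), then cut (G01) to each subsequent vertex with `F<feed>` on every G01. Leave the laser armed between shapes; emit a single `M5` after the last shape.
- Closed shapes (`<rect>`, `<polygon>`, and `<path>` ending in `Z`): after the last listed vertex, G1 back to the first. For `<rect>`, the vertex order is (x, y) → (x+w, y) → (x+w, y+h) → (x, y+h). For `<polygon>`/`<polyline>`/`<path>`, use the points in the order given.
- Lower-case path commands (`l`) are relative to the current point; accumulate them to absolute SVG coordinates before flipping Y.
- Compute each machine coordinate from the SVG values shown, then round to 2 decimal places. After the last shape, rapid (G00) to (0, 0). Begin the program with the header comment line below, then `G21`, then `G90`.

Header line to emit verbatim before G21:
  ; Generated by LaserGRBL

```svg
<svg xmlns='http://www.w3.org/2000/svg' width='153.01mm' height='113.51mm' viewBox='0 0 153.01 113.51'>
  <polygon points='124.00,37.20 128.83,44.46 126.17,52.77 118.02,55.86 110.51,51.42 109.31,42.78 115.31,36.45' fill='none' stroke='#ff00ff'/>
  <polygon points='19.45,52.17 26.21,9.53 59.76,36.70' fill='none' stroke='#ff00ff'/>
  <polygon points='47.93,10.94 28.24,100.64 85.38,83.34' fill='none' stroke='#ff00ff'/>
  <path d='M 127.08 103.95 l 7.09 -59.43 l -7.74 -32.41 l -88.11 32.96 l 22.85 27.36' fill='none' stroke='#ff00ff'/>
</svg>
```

viewBox `0 0 153.01 113.51` with mm width/height → 1 unit = 1 mm. Flip: y_m = 113.51 − y_svg.

**Shape 1** — `<polygon>` regular polygon, stroke `#ff00ff` → cut (S865, F572). Machine vertices: (124.00,76.31) → (128.83,69.05) → (126.17,60.74) → (118.02,57.65) → (110.51,62.09) → (109.31,70.73) → (115.31,77.06) → (124.00,76.31). Closed: final G1 returns to the first vertex.

**Shape 2** — `<polygon>` regular polygon, stroke `#ff00ff` → cut (S865, F572). Machine vertices: (19.45,61.34) → (26.21,103.98) → (59.76,76.81) → (19.45,61.34). Closed: final G1 returns to the first vertex.

**Shape 3** — `<polygon>` closed polygon, stroke `#ff00ff` → cut (S865, F572). Machine vertices: (47.93,102.57) → (28.24,12.87) → (85.38,30.17) → (47.93,102.57). Closed: final G1 returns to the first vertex.

**Shape 4** — `<path>` open polyline, stroke `#ff00ff` → cut (S865, F572). Machine vertices: (127.08,9.56) → (134.17,68.99) → (126.43,101.40) → (38.32,68.44) → (61.17,41.08). Open path.

; Generated by LaserGRBL
G21
G90
G00 X124.00 Y76.31
M3 S865
G01 X128.83 Y69.05 F572
G01 X126.17 Y60.74 F572
G01 X118.02 Y57.65 F572
G01 X110.51 Y62.09 F572
G01 X109.31 Y70.73 F572
G01 X115.31 Y77.06 F572
G01 X124.00 Y76.31 F572
G00 X19.45 Y61.34
M3 S865
G01 X26.21 Y103.98 F572
G01 X59.76 Y76.81 F572
G01 X19.45 Y61.34 F572
G00 X47.93 Y102.57
M3 S865
G01 X28.24 Y12.87 F572
G01 X85.38 Y30.17 F572
G01 X47.93 Y102.57 F572
G00 X127.08 Y9.56
M3 S865
G01 X134.17 Y68.99 F572
G01 X126.43 Y101.40 F572
G01 X38.32 Y68.44 F572
G01 X61.17 Y41.08 F572
M5
G00 X0.00 Y0.00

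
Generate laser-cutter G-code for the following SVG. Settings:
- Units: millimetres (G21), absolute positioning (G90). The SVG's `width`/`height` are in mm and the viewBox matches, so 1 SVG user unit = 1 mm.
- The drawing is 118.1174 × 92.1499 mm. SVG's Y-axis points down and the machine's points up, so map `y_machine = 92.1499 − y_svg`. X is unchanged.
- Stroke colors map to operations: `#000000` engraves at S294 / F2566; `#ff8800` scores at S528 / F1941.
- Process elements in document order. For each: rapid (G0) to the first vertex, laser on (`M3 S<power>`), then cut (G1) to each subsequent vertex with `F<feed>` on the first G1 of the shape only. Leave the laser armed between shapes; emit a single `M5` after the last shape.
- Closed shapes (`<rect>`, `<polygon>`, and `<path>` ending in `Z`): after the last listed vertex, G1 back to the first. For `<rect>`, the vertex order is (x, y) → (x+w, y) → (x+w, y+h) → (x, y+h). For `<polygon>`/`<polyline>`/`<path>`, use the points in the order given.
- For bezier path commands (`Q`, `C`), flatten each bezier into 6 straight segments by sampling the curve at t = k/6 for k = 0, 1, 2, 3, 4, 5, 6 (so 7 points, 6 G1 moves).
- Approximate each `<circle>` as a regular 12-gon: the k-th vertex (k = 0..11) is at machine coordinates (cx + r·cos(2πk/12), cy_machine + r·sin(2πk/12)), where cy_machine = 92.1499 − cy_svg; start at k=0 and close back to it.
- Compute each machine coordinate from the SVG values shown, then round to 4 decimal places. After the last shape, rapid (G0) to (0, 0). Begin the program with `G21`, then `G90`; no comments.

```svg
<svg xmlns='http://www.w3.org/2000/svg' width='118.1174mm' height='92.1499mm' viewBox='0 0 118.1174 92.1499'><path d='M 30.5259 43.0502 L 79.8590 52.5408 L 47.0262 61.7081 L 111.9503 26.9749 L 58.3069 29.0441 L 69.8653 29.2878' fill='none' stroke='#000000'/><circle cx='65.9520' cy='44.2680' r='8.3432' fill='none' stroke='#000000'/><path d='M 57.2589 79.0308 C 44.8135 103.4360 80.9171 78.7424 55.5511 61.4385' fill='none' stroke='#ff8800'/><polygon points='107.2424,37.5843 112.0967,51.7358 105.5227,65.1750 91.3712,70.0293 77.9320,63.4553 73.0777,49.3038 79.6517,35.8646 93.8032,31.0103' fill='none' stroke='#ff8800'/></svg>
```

Since the viewBox matches the mm dimensions, user units are millimetres directly. The only transform is the Y-flip y_m = 92.1499 − y_svg.

Shape 1 is a open polyline drawn with `<path>`. Its stroke #000000 means engrave at S294, F2566. After flipping Y the toolpath is (30.5259,49.0997) → (79.8590,39.6091) → (47.0262,30.4418) → (111.9503,65.1750) → (58.3069,63.1058) → (69.8653,62.8621).

Shape 2 is a circle drawn with `<circle>`. Its stroke #000000 means engrave at S294, F2566. After flipping Y the toolpath is (74.2952,47.8819) → (73.1774,52.0535) → (70.1236,55.1073) → (65.9520,56.2251) → (61.7804,55.1073) → (58.7266,52.0535) → (57.6088,47.8819) → (58.7266,43.7103) → (61.7804,40.6565) → (65.9520,39.5387) → (70.1236,40.6565) → (73.1774,43.7103) → (74.2952,47.8819), returning to the start.

Shape 3 is a cubic bezier drawn with `<path>`. Its stroke #ff8800 means score at S528, F1941. After flipping Y the toolpath is (57.2589,13.1191) → (54.5726,4.7465) → (56.9217,2.9880) → (61.2502,6.2743) → (64.5020,13.0364) → (63.6210,21.7052) → (55.5511,30.7114).

Shape 4 is a regular polygon drawn with `<polygon>`. Its stroke #ff8800 means score at S528, F1941. After flipping Y the toolpath is (107.2424,54.5656) → (112.0967,40.4141) → (105.5227,26.9749) → (91.3712,22.1206) → (77.9320,28.6946) → (73.0777,42.8461) → (79.6517,56.2853) → (93.8032,61.1396) → (107.2424,54.5656), returning to the start.

G21
G90
G0 X30.5259 Y49.0997
M3 S294
G1 X79.8590 Y39.6091 F2566
G1 X47.0262 Y30.4418
G1 X111.9503 Y65.1750
G1 X58.3069 Y63.1058
G1 X69.8653 Y62.8621
G0 X74.2952 Y47.8819
M3 S294
G1 X73.1774 Y52.0535 F2566
G1 X70.1236 Y55.1073
G1 X65.9520 Y56.2251
G1 X61.7804 Y55.1073
G1 X58.7266 Y52.0535
G1 X57.6088 Y47.8819
G1 X58.7266 Y43.7103
G1 X61.7804 Y40.6565
G1 X65.9520 Y39.5387
G1 X70.1236 Y40.6565
G1 X73.1774 Y43.7103
G1 X74.2952 Y47.8819
G0 X57.2589 Y13.1191
M3 S528
G1 X54.5726 Y4.7465 F1941
G1 X56.9217 Y2.9880
G1 X61.2502 Y6.2743
G1 X64.5020 Y13.0364
G1 X63.6210 Y21.7052
G1 X55.5511 Y30.7114
G0 X107.2424 Y54.5656
M3 S528
G1 X112.0967 Y40.4141 F1941
G1 X105.5227 Y26.9749
G1 X91.3712 Y22.1206
G1 X77.9320 Y28.6946
G1 X73.0777 Y42.8461
G1 X79.6517 Y56.2853
G1 X93.8032 Y61.1396
G1 X107.2424 Y54.5656
M5
G0 X0.0000 Y0.0000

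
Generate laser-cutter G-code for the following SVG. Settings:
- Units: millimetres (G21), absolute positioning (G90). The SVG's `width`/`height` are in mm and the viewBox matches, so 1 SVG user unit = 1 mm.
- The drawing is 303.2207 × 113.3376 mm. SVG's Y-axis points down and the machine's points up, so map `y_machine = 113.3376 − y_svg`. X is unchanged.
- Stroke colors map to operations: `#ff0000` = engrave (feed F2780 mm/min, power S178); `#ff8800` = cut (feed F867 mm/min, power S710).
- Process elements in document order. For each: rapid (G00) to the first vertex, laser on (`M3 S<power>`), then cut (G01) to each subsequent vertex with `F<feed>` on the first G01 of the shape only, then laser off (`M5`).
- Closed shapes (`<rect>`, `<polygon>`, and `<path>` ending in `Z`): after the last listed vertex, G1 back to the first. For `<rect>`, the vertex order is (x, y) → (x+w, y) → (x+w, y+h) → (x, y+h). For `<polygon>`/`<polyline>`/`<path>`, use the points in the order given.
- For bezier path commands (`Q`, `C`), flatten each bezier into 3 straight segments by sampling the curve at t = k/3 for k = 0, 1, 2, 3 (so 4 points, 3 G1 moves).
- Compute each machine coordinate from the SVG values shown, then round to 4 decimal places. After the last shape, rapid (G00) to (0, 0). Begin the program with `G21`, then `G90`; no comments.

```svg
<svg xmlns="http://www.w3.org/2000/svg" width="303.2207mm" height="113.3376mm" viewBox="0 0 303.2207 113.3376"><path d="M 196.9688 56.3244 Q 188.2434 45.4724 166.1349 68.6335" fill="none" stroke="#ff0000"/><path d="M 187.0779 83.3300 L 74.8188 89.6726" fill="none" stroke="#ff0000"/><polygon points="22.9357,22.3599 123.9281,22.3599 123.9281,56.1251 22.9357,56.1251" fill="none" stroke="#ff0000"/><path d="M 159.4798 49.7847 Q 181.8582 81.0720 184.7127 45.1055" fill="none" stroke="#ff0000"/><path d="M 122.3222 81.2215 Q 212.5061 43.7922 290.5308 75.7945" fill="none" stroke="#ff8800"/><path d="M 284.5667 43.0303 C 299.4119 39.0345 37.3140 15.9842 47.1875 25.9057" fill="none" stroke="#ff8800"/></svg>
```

G21
G90
G00 X196.9688 Y57.0132
M3 S178
G01 X189.6649 Y60.4686 F2780
G01 X179.3869 Y56.3656
G01 X166.1349 Y44.7041
M5
G00 X187.0779 Y30.0076
M3 S178
G01 X74.8188 Y23.6650 F2780
M5
G00 X22.9357 Y90.9777
M3 S178
G01 X123.9281 Y90.9777 F2780
G01 X123.9281 Y57.2125
G01 X22.9357 Y57.2125
G01 X22.9357 Y90.9777
M5
G00 X159.4798 Y63.5529
M3 S178
G01 X172.2294 Y50.1673 F2780
G01 X180.6404 Y51.7271
G01 X184.7127 Y68.2321
M5
G00 X122.3222 Y32.1161
M3 S710
G01 X181.0938 Y49.3543 F867
G01 X237.1633 Y51.1633
G01 X290.5308 Y37.5431
M5
G00 X284.5667 Y70.3073
M3 S710
G01 X227.4277 Y78.7277 F867
G01 X107.6410 Y88.2897
G01 X47.1875 Y87.4319
M5
G00 X0.0000 Y0.0000

1 u = 1 mm; y_m = 113.3376 − y.

[1] `<path>` quadratic bezier, #ff0000→engrave S178 F2780: (196.9688,57.0132) → (189.6649,60.4686) → (179.3869,56.3656) → (166.1349,44.7041)

[2] `<path>` line segment, #ff0000→engrave S178 F2780: (187.0779,30.0076) → (74.8188,23.6650)

[3] `<polygon>` rectangle, #ff0000→engrave S178 F2780: (22.9357,90.9777) → (123.9281,90.9777) → (123.9281,57.2125) → (22.9357,57.2125) → (22.9357,90.9777) (closed)

[4] `<path>` quadratic bezier, #ff0000→engrave S178 F2780: (159.4798,63.5529) → (172.2294,50.1673) → (180.6404,51.7271) → (184.7127,68.2321)

[5] `<path>` quadratic bezier, #ff8800→cut S710 F867: (122.3222,32.1161) → (181.0938,49.3543) → (237.1633,51.1633) → (290.5308,37.5431)

[6] `<path>` cubic bezier, #ff8800→cut S710 F867: (284.5667,70.3073) → (227.4277,78.7277) → (107.6410,88.2897) → (47.1875,87.4319)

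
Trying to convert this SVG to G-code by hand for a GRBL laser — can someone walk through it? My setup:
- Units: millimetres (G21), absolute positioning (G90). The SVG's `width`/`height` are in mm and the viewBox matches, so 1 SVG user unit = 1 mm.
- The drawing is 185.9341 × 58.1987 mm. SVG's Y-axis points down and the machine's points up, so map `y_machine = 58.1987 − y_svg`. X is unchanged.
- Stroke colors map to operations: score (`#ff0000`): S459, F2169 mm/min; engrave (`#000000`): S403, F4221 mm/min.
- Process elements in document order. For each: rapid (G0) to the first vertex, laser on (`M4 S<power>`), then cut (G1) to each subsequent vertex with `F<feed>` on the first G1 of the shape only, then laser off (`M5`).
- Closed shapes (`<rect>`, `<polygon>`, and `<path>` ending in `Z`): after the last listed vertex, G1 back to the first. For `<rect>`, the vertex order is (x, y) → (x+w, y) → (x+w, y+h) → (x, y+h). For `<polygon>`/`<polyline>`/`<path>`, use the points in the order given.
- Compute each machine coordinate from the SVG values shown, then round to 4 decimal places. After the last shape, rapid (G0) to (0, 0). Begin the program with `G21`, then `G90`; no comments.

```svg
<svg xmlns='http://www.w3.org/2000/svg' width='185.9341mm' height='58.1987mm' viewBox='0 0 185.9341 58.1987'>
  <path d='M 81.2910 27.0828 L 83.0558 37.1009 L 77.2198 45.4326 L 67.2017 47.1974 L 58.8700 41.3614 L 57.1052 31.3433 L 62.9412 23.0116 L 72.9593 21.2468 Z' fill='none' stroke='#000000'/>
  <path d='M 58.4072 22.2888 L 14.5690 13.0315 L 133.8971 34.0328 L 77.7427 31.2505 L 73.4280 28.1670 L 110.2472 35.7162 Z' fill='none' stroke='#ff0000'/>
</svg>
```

G21
G90
G0 X81.2910 Y31.1159
M4 S403
G1 X83.0558 Y21.0978 F4221
G1 X77.2198 Y12.7661
G1 X67.2017 Y11.0013
G1 X58.8700 Y16.8373
G1 X57.1052 Y26.8554
G1 X62.9412 Y35.1871
G1 X72.9593 Y36.9519
G1 X81.2910 Y31.1159
M5
G0 X58.4072 Y35.9099
M4 S459
G1 X14.5690 Y45.1672 F2169
G1 X133.8971 Y24.1659
G1 X77.7427 Y26.9482
G1 X73.4280 Y30.0317
G1 X110.2472 Y22.4825
G1 X58.4072 Y35.9099
M5
G0 X0.0000 Y0.0000

1 u = 1 mm; y_m = 58.1987 − y.

[1] `<path>` regular polygon, #000000→engrave S403 F4221: (81.2910,31.1159) → (83.0558,21.0978) → (77.2198,12.7661) → (67.2017,11.0013) → (58.8700,16.8373) → (57.1052,26.8554) → (62.9412,35.1871) → (72.9593,36.9519) → (81.2910,31.1159) (closed)

[2] `<path>` closed polygon, #ff0000→score S459 F2169: (58.4072,35.9099) → (14.5690,45.1672) → (133.8971,24.1659) → (77.7427,26.9482) → (73.4280,30.0317) → (110.2472,22.4825) → (58.4072,35.9099) (closed)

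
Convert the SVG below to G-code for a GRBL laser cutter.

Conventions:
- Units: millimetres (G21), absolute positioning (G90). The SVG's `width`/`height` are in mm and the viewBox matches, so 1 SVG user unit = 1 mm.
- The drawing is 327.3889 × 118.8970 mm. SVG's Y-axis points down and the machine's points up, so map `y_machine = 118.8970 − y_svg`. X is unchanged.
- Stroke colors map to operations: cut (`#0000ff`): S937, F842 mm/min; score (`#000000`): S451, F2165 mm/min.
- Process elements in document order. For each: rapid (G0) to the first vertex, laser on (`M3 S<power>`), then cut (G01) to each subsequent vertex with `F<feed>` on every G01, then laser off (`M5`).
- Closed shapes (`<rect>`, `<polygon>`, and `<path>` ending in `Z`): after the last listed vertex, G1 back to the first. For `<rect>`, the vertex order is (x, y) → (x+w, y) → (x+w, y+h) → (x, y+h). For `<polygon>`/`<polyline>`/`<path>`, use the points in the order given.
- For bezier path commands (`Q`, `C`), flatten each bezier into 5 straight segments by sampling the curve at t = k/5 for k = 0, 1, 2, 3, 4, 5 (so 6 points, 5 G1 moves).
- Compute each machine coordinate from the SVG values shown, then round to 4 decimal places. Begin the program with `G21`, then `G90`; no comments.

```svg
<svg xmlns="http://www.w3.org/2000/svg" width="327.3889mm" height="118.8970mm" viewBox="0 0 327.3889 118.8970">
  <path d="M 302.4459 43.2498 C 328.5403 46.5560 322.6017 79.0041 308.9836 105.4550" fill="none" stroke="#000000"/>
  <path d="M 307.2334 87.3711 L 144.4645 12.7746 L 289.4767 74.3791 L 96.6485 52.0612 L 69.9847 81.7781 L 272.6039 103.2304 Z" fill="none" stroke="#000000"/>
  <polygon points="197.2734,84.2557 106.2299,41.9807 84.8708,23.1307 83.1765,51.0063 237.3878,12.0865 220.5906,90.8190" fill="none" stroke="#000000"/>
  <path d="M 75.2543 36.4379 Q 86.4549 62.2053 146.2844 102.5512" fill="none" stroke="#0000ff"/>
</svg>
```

G21
G90
G0 X302.4459 Y75.6472
M3 S451
G01 X314.4534 Y70.4476 F2165
G01 X319.9420 Y59.9406 F2165
G01 X320.0805 Y45.8128 F2165
G01 X316.0381 Y29.7511 F2165
G01 X308.9836 Y13.4420 F2165
M5
G0 X307.2334 Y31.5259
M3 S451
G01 X144.4645 Y106.1224 F2165
G01 X289.4767 Y44.5179 F2165
G01 X96.6485 Y66.8358 F2165
G01 X69.9847 Y37.1189 F2165
G01 X272.6039 Y15.6666 F2165
G01 X307.2334 Y31.5259 F2165
M5
G0 X197.2734 Y34.6413
M3 S451
G01 X106.2299 Y76.9163 F2165
G01 X84.8708 Y95.7663 F2165
G01 X83.1765 Y67.8907 F2165
G01 X237.3878 Y106.8105 F2165
G01 X220.5906 Y28.0780 F2165
G01 X197.2734 Y34.6413 F2165
M5
G0 X75.2543 Y82.4591
M3 S937
G01 X81.6797 Y71.5690 F842
G01 X91.9954 Y59.5126 F842
G01 X106.2014 Y46.2900 F842
G01 X124.2978 Y31.9010 F842
G01 X146.2844 Y16.3458 F842
M5

Since the viewBox matches the mm dimensions, user units are millimetres directly. The only transform is the Y-flip y_m = 118.8970 − y_svg.

Shape 1 is a cubic bezier drawn with `<path>`. Its stroke #000000 means score at S451, F2165. After flipping Y the toolpath is (302.4459,75.6472) → (314.4534,70.4476) → (319.9420,59.9406) → (320.0805,45.8128) → (316.0381,29.7511) → (308.9836,13.4420).

Shape 2 is a closed polygon drawn with `<path>`. Its stroke #000000 means score at S451, F2165. After flipping Y the toolpath is (307.2334,31.5259) → (144.4645,106.1224) → (289.4767,44.5179) → (96.6485,66.8358) → (69.9847,37.1189) → (272.6039,15.6666) → (307.2334,31.5259), returning to the start.

Shape 3 is a closed polygon drawn with `<polygon>`. Its stroke #000000 means score at S451, F2165. After flipping Y the toolpath is (197.2734,34.6413) → (106.2299,76.9163) → (84.8708,95.7663) → (83.1765,67.8907) → (237.3878,106.8105) → (220.5906,28.0780) → (197.2734,34.6413), returning to the start.

Shape 4 is a quadratic bezier drawn with `<path>`. Its stroke #0000ff means cut at S937, F842. After flipping Y the toolpath is (75.2543,82.4591) → (81.6797,71.5690) → (91.9954,59.5126) → (106.2014,46.2900) → (124.2978,31.9010) → (146.2844,16.3458).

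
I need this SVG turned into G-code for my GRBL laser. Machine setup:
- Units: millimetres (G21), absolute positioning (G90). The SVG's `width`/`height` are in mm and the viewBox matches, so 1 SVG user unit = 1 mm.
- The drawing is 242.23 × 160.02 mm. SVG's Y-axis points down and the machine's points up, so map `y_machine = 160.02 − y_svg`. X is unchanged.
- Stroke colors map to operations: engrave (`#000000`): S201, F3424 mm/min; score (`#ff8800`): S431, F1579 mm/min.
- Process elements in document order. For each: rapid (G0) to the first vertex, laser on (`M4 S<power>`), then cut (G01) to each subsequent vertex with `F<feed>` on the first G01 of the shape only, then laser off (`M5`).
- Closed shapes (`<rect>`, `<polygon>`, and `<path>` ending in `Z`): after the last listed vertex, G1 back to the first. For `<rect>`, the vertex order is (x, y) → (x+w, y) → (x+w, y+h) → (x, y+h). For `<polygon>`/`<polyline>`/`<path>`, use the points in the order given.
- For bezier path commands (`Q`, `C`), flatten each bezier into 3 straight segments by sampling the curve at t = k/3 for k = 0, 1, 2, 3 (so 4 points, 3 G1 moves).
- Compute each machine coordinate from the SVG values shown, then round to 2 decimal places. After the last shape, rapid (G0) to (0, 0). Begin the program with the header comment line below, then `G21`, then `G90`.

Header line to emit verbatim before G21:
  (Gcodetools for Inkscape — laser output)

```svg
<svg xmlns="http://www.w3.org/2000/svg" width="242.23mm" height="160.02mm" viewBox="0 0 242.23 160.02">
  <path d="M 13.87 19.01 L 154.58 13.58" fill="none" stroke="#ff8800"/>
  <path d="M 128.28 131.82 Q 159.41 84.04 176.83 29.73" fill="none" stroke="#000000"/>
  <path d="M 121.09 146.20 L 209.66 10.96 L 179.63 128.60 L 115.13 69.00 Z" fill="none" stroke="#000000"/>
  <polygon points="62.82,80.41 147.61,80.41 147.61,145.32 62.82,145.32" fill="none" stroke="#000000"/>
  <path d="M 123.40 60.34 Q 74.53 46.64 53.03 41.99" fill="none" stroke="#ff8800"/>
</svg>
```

(Gcodetools for Inkscape — laser output)
G21
G90
G0 X13.87 Y141.01
M4 S431
G01 X154.58 Y146.44 F1579
M5
G0 X128.28 Y28.20
M4 S201
G01 X147.51 Y60.78 F3424
G01 X163.69 Y94.81
G01 X176.83 Y130.29
M5
G0 X121.09 Y13.82
M4 S201
G01 X209.66 Y149.06 F3424
G01 X179.63 Y31.42
G01 X115.13 Y91.02
G01 X121.09 Y13.82
M5
G0 X62.82 Y79.61
M4 S201
G01 X147.61 Y79.61 F3424
G01 X147.61 Y14.70
G01 X62.82 Y14.70
G01 X62.82 Y79.61
M5
G0 X123.40 Y99.68
M4 S431
G01 X93.86 Y107.81 F1579
G01 X70.40 Y113.92
G01 X53.03 Y118.03
M5
G0 X0.00 Y0.00

Since the viewBox matches the mm dimensions, user units are millimetres directly. The only transform is the Y-flip y_m = 160.02 − y_svg.

Shape 1 is a line segment drawn with `<path>`. Its stroke #ff8800 means score at S431, F1579. After flipping Y the toolpath is (13.87,141.01) → (154.58,146.44).

Shape 2 is a quadratic bezier drawn with `<path>`. Its stroke #000000 means engrave at S201, F3424. After flipping Y the toolpath is (128.28,28.20) → (147.51,60.78) → (163.69,94.81) → (176.83,130.29).

Shape 3 is a closed polygon drawn with `<path>`. Its stroke #000000 means engrave at S201, F3424. After flipping Y the toolpath is (121.09,13.82) → (209.66,149.06) → (179.63,31.42) → (115.13,91.02) → (121.09,13.82), returning to the start.

Shape 4 is a rectangle drawn with `<polygon>`. Its stroke #000000 means engrave at S201, F3424. After flipping Y the toolpath is (62.82,79.61) → (147.61,79.61) → (147.61,14.70) → (62.82,14.70) → (62.82,79.61), returning to the start.

Shape 5 is a quadratic bezier drawn with `<path>`. Its stroke #ff8800 means score at S431, F1579. After flipping Y the toolpath is (123.40,99.68) → (93.86,107.81) → (70.40,113.92) → (53.03,118.03).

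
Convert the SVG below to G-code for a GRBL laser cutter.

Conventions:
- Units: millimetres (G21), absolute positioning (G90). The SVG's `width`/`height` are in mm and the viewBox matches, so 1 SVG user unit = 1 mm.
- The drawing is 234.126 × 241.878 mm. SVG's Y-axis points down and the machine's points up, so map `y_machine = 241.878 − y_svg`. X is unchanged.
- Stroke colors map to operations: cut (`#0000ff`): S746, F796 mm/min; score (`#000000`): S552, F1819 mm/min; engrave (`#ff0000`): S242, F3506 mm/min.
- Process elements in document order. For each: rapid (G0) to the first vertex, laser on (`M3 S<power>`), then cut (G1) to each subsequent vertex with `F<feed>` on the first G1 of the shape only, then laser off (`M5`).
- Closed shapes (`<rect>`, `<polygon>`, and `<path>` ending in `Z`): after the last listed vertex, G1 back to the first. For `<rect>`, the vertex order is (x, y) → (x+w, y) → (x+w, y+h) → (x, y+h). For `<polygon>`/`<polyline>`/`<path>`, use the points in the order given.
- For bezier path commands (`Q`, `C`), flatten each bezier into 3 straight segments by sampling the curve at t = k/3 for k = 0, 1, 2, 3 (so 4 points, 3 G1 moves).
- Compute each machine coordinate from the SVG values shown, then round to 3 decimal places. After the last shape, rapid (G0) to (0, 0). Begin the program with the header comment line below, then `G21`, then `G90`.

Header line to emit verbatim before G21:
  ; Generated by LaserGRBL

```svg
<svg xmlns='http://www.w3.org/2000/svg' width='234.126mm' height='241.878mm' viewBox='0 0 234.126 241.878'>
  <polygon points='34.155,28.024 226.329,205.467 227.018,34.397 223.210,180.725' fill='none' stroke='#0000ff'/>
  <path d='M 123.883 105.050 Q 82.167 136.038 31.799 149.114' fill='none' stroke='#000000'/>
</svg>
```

; Generated by LaserGRBL
G21
G90
G0 X34.155 Y213.854
M3 S746
G1 X226.329 Y36.411 F796
G1 X227.018 Y207.481
G1 X223.210 Y61.153
G1 X34.155 Y213.854
M5
G0 X123.883 Y136.828
M3 S552
G1 X95.111 Y118.160 F1819
G1 X64.416 Y103.472
G1 X31.799 Y92.764
M5
G0 X0.000 Y0.000

Since the viewBox matches the mm dimensions, user units are millimetres directly. The only transform is the Y-flip y_m = 241.878 − y_svg.

Shape 1 is a closed polygon drawn with `<polygon>`. Its stroke #0000ff means cut at S746, F796. After flipping Y the toolpath is (34.155,213.854) → (226.329,36.411) → (227.018,207.481) → (223.210,61.153) → (34.155,213.854), returning to the start.

Shape 2 is a quadratic bezier drawn with `<path>`. Its stroke #000000 means score at S552, F1819. After flipping Y the toolpath is (123.883,136.828) → (95.111,118.160) → (64.416,103.472) → (31.799,92.764).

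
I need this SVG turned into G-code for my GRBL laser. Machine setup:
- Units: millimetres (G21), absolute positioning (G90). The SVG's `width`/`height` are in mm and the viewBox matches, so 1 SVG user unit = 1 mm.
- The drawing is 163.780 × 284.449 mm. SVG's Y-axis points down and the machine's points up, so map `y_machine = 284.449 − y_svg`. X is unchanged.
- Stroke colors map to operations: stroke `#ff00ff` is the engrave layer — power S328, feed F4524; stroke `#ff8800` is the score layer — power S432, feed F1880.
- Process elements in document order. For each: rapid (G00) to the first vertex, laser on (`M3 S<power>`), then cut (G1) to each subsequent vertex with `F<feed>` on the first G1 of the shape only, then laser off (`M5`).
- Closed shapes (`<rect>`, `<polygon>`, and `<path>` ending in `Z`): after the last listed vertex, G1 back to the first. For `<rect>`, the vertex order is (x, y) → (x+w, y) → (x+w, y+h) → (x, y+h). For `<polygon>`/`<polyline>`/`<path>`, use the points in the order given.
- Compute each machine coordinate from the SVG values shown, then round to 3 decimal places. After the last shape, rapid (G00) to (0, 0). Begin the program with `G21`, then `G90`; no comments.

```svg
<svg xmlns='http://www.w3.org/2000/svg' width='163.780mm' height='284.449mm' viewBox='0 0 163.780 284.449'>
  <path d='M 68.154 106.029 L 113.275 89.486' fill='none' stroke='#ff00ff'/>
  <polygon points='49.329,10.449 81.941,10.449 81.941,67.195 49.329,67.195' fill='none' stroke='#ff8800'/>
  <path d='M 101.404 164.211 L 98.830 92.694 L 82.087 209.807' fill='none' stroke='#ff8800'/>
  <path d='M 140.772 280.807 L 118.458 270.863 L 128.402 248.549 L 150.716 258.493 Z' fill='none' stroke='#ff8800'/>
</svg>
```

Since the viewBox matches the mm dimensions, user units are millimetres directly. The only transform is the Y-flip y_m = 284.449 − y_svg.

Shape 1 is a line segment drawn with `<path>`. Its stroke #ff00ff means engrave at S328, F4524. After flipping Y the toolpath is (68.154,178.420) → (113.275,194.963).

Shape 2 is a rectangle drawn with `<polygon>`. Its stroke #ff8800 means score at S432, F1880. After flipping Y the toolpath is (49.329,274.000) → (81.941,274.000) → (81.941,217.254) → (49.329,217.254) → (49.329,274.000), returning to the start.

Shape 3 is a open polyline drawn with `<path>`. Its stroke #ff8800 means score at S432, F1880. After flipping Y the toolpath is (101.404,120.238) → (98.830,191.755) → (82.087,74.642).

Shape 4 is a regular polygon drawn with `<path>`. Its stroke #ff8800 means score at S432, F1880. After flipping Y the toolpath is (140.772,3.642) → (118.458,13.586) → (128.402,35.900) → (150.716,25.956) → (140.772,3.642), returning to the start.

G21
G90
G00 X68.154 Y178.420
M3 S328
G1 X113.275 Y194.963 F4524
M5
G00 X49.329 Y274.000
M3 S432
G1 X81.941 Y274.000 F1880
G1 X81.941 Y217.254
G1 X49.329 Y217.254
G1 X49.329 Y274.000
M5
G00 X101.404 Y120.238
M3 S432
G1 X98.830 Y191.755 F1880
G1 X82.087 Y74.642
M5
G00 X140.772 Y3.642
M3 S432
G1 X118.458 Y13.586 F1880
G1 X128.402 Y35.900
G1 X150.716 Y25.956
G1 X140.772 Y3.642
M5
G00 X0.000 Y0.000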